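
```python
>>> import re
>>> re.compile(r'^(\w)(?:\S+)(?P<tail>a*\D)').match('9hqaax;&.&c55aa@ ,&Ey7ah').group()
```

'9hqaax;&.&c55aa@ '

`re.match` only tries the pattern at the start of the string.
The match spans [0:17] → '9hqaax;&.&c55aa@ '.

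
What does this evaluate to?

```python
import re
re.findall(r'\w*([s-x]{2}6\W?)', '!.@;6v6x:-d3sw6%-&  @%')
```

['sw6%']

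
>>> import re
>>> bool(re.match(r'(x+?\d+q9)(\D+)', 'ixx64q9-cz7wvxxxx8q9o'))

False

Pattern: one or more of the literal 'x' (lazy), then one or more of a digit, then the literal 'q9' (captured); then one or more of a non-digit (captured).
With `match`, the pattern is implicitly anchored at the beginning.
Here the string doesn't start with a match, so the call returns None, and `bool(None)` is False.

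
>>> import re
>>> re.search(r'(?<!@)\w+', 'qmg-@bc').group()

'qmg'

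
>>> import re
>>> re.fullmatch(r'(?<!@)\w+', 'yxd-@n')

The negative lookahead/lookbehind blocks any match where the forbidden context is present.
`fullmatch` succeeds only if the pattern covers the string from start to end.
Here the string isn't matched end-to-end, so the call returns None.

None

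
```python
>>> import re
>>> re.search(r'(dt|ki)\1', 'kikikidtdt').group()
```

'kiki'

`\1` is not a pattern — it's the concrete string captured by group 1, re-applied verbatim.
The match spans [0:4] → 'kiki'.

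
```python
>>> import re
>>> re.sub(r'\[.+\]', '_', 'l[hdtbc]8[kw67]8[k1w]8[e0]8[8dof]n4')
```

Matches: at [1:33] → '[hdtbc]8[kw67]8[k1w]8[e0]8[8dof]'.
Each match is replaced by '_'.

'l_n4'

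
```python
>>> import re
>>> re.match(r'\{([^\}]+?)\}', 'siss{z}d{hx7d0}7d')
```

None

With `match`, the pattern is implicitly anchored at the beginning.
Here the string doesn't start with a match, so the call returns None.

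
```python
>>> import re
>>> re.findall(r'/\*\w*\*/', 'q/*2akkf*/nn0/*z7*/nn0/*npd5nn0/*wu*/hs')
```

['/*2akkf*/', '/*z7*/', '/*wu*/']

Matches: at [1:10] → '/*2akkf*/'; at [13:19] → '/*z7*/'; at [31:37] → '/*wu*/'.
With no groups in the pattern, `findall` gives back each whole match — 3 here.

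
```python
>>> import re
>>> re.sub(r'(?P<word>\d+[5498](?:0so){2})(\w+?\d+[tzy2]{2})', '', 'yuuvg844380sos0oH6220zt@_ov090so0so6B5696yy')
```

The pattern matches one or more of a digit, then one of [5498], then the literal '0so' repeated 2 times (captured as 'word'); then one or more of a word character (lazy), then one or more of a digit, then exactly 2 of one of [tzy2] (captured).
Matches: at [27:43] → '090so0so6B5696yy'.
`sub` substitutes '' at each match site.

'yuuvg844380sos0oH6220zt@_ov'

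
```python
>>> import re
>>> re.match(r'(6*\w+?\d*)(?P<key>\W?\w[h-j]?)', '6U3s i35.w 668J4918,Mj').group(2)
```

's'

The pattern matches zero or more of a literal '6', then one or more of a word character (lazy), then zero or more of a digit (captured); then optionally a non-word character, then a word character, then optionally a character in [h-j] (captured as 'key').
A non-greedy quantifier consumes as few characters as it can — just enough that the remainder of the pattern still matches from where it stops; whatever follows it matches normally.
`re.match` only tries the pattern at the start of the string.
The match spans [0:4] → '6U3s'.
Captured: group 1 = '6U3', group 2 = 's'.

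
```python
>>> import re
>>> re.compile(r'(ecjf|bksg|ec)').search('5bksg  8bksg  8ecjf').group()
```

`re.search` scans for the first position where the pattern succeeds.
The match spans [1:5] → 'bksg'.
Captured: group 1 = 'bksg'.

'bksg'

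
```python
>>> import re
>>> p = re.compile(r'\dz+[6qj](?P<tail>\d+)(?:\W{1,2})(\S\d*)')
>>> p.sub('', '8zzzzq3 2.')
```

'.'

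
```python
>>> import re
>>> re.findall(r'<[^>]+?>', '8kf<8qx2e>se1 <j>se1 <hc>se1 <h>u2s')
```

['<8qx2e>', '<j>', '<hc>', '<h>']

Matches: at [3:10] → '<8qx2e>'; at [14:17] → '<j>'; at [21:25] → '<hc>'; at [29:32] → '<h>'.
Since nothing is captured, `findall` lists the 4 matched substrings directly.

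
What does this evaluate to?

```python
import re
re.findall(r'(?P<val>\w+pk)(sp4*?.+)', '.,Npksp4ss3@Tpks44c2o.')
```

With 2 capturing groups, `findall` returns a 2-tuple per match.

[('Npk', 'sp4ss3@Tpks44c2o.')]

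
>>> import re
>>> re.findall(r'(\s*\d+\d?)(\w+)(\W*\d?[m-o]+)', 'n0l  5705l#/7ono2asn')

With 3 capturing groups, `findall` returns a 3-tuple per match.

[('  5705', 'l', '#/7ono'), ('2', 'as', 'n')]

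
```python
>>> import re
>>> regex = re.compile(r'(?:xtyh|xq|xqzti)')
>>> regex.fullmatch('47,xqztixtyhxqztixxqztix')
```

None

`re.fullmatch` requires the pattern to consume the entire string.
Here the pattern can't cover the whole string, so the call returns None.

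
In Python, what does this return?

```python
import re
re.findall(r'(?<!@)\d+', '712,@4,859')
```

Because the assertion is negative and zero-width, positions next to the forbidden text are skipped.
Scanning left to right: at [0:3] → '712'; at [7:10] → '859'.
Since nothing is captured, `findall` lists the 2 matched substrings directly.

['712', '859']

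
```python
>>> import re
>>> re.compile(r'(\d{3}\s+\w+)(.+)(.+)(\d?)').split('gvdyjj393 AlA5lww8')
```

This matches exactly 3 of a digit, then one or more of whitespace, then one or more of a word character (captured); then one or more of any character (captured); then one or more of any character (captured); then optionally a digit (captured).
Because the pattern has a capturing group, `split` also inserts each captured text between the pieces.

['gvdyjj', '393 AlA5lw', 'w', '8', '', '']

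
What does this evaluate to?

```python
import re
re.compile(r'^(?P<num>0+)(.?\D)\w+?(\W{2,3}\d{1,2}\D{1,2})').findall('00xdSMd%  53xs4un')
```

The pattern matches anchored at the start of the string; then one or more of a literal '0' (captured as 'num'); then optionally any character, then a non-digit (captured); then one or more of a word character (lazy); then 2 to 3 of a non-word character, then 1 to 2 of a digit, then 1 to 2 of a non-digit (captured).
With 3 capturing groups, `findall` returns a 3-tuple per match.

[('00', 'xd', '%  53xs')]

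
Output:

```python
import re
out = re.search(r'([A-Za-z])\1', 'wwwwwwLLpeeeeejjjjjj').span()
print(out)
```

(0, 2)

The backreference `\1` re-matches whatever the first group consumed, character for character.
The match spans [0:2] → 'ww'.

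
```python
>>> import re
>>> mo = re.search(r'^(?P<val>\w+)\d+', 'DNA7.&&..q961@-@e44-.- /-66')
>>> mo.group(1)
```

'DNA'

The match spans [0:4] → 'DNA7'.
Captured: group 1 = 'DNA'.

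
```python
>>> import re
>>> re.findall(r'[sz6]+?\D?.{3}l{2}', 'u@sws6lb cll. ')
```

['s6lb cll']

The pattern matches one or more of one of [sz6] (lazy), then optionally a non-digit; then exactly 3 of any character, then exactly 2 of the literal 'l'.
`findall` yields the raw match text (1 of them) because the pattern has no groups.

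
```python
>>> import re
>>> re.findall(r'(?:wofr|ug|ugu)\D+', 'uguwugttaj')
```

Since nothing is captured, `findall` lists the 1 matched substring directly.

['uguwugttaj']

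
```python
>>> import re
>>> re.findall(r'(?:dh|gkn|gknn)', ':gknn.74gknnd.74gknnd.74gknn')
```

Branches in `(...|...)` are attempted left-to-right; the first branch that allows the whole pattern to succeed is taken.
No capturing groups, so `findall` returns the 4 full match strings.

['gkn', 'gkn', 'gkn', 'gkn']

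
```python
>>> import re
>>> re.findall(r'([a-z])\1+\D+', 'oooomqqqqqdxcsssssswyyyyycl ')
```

['o']

The backreference `\1` re-matches whatever the first group consumed, character for character.
Scanning left to right: at [0:28] match 'oooomqqqqqdxcsssssswyyyyycl ', group 1 = 'o'.
One capturing group, so `findall` returns just the captured substring from the one match — 1 in all.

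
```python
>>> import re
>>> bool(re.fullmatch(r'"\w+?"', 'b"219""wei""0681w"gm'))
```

`fullmatch` succeeds only if the pattern covers the string from start to end.
Here there's no way to consume every character, so the call returns None, and `bool(None)` is False.

False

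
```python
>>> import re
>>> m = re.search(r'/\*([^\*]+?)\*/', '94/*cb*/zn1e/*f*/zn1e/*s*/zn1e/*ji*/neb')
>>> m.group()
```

The match spans [2:8] → '/*cb*/'.

'/*cb*/'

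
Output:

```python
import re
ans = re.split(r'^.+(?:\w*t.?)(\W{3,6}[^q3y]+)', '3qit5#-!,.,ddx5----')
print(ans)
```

['', '#-!,.,ddx5----', '']

Pattern: anchored at the start of the string; then one or more of any character; then zero or more of a word character, then the literal 't', then optionally any character (non-capturing group); then 3 to 6 of a non-word character, then one or more of any character except [q3y] (captured).
Matches to split on: at [0:19] → '3qit5#-!,.,ddx5----'.
`re.split` interleaves the captured-group text with the surrounding fragments.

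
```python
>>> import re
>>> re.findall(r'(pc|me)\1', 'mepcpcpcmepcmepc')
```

['pc']

A backreference is literal: `\1` must see the identical characters the first group matched.
Scanning left to right: at [2:6] match 'pcpc', group 1 = 'pc'.
One capturing group, so `findall` returns just the captured substring from the one match — 1 in all.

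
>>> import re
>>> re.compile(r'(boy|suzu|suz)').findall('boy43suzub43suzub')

Alternation tries branches left to right and keeps the first one that lets the overall match succeed at that position.
Matches: at [0:3] match 'boy', group 1 = 'boy'; at [5:9] match 'suzu', group 1 = 'suzu'; at [12:16] match 'suzu', group 1 = 'suzu'.
With a single group, `findall` returns only what that group captured — 3 items.

['boy', 'suzu', 'suzu']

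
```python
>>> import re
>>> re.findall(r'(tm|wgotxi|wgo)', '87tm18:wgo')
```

['tm', 'wgo']

Matches: at [2:4] match 'tm', group 1 = 'tm'; at [7:10] match 'wgo', group 1 = 'wgo'.
One capturing group, so `findall` returns just the captured substring from each match — 2 in all.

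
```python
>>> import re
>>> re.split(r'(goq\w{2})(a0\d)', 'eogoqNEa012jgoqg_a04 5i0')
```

['eo', 'goqNE', 'a01', '2j', 'goqg_', 'a04', ' 5i0']

The group in the pattern means `split` returns the separators' captures alongside the pieces.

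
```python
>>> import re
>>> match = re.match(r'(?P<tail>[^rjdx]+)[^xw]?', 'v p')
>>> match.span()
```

(0, 3)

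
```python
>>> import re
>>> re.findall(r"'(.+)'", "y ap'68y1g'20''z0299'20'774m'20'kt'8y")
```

["68y1g'20''z0299'20'774m'20'kt"]

Because there's exactly one group, `findall` drops the full match and keeps group 1 from the one hit.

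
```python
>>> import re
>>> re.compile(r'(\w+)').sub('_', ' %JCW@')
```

This matches one or more of a word character (captured).
Matches: at [2:5] → 'JCW'.
`sub` substitutes '_' at each match site.

' %_@'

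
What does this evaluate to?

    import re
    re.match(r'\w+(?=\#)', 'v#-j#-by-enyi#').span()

The positive lookaround only admits positions where the adjacent text matches; those characters stay outside the span.
`re.match` only tries the pattern at the start of the string.
The match spans [0:1] → 'v'.

(0, 1)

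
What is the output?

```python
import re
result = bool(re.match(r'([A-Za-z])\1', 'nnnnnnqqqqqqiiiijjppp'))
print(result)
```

`match` is anchored at position 0; if the pattern doesn't fit there, it returns None.
The match spans [0:2] → 'nn'.

True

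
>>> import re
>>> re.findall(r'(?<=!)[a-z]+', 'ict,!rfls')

['rfls']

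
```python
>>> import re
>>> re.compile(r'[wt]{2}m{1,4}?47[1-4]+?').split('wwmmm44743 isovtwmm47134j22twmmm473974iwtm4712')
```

['wwmmm44743 isov', '34j22', '974i', '2']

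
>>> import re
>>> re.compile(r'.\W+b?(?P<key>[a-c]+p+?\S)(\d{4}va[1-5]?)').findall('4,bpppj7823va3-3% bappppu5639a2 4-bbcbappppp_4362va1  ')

[('bpppj', '7823va3'), ('bcbappppp_', '4362va1')]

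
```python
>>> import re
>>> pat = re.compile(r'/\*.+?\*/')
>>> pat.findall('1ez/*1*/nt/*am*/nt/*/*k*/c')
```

['/*1*/', '/*am*/', '/*/*k*/']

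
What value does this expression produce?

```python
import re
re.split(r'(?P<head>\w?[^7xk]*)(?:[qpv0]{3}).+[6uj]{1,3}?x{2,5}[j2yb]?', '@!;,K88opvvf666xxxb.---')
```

`re.split` interleaves the captured-group text with the surrounding fragments.

['', '@!;,K88o', '.---']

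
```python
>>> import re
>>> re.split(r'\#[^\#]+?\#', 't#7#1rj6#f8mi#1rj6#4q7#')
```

Matches to split on: at [1:4] → '#7#'; at [8:14] → '#f8mi#'; at [18:23] → '#4q7#'.
`split` removes every match and returns the 4 fragments in between.

['t', '1rj6', '1rj6', '']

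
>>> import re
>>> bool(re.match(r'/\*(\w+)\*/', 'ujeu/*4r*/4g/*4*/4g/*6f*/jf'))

False

With `match`, the pattern is implicitly anchored at the beginning.
Here position 0 doesn't satisfy it, so the call returns None, and `bool(None)` is False.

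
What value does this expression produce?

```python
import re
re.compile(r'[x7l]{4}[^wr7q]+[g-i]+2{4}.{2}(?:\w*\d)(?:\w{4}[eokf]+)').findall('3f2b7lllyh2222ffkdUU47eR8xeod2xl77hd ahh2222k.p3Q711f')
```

No capturing groups, so `findall` returns the 2 full match strings.

['7lllyh2222ffkdUU47eR8xeo', 'xl77hd ahh2222k.p3Q711f']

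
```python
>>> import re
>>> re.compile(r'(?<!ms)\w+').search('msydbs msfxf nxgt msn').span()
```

(0, 6)

Because the assertion is negative and zero-width, positions next to the forbidden text are skipped.
The match spans [0:6] → 'msydbs'.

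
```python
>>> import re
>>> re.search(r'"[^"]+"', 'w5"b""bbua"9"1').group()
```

'"b"'

`re.search` scans for the first position where the pattern succeeds.
The match spans [2:5] → '"b"'.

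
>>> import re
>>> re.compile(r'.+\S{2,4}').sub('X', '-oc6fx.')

Pattern: one or more of any character; then 2 to 4 of a non-whitespace character.
Matches: at [0:7] → '-oc6fx.'.
`sub` substitutes 'X' at each match site.

'X'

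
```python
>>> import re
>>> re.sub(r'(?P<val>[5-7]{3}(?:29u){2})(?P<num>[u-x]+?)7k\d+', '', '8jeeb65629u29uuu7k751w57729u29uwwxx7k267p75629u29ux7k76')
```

Each match is replaced by ''.

'8jeebwp'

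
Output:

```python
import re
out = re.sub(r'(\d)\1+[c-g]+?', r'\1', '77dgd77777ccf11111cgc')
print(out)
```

A backreference is literal: `\1` must see the identical characters the first group matched.
Matches: at [0:3] → '77d'; at [5:11] → '77777c'; at [13:19] → '11111c'.
The replacement refers to a captured group, so each match is rewritten using its own captured text.

7gd7cf1gc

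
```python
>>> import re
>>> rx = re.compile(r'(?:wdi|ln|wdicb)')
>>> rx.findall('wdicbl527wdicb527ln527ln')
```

['wdi', 'wdi', 'ln', 'ln']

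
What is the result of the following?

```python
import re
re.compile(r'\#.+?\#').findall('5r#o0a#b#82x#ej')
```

['#o0a#', '#82x#']

Matches: at [2:7] → '#o0a#'; at [8:13] → '#82x#'.
Since nothing is captured, `findall` lists the 2 matched substrings directly.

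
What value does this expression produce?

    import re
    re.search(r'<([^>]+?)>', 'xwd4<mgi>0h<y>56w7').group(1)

Unlike `match`, `search` isn't anchored — it looks for the pattern anywhere in the string.
The match spans [4:9] → '<mgi>'.
Captured: group 1 = 'mgi'.

'mgi'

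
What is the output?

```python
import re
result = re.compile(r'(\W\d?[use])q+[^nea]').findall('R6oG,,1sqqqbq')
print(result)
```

Pattern: a non-word character, then optionally a digit, then one of [use] (captured); then one or more of the literal 'q', then any character except [nea].
Matches: at [5:12] match ',1sqqqb', group 1 = ',1s'.
With a single group, `findall` returns only what that group captured — 1 item.

[',1s']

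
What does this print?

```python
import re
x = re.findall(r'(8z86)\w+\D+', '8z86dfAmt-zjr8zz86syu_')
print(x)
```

['8z86']

The pattern matches the literal '8z', then the literal '86' (captured); then one or more of a word character, then one or more of a non-digit.
`findall` collects group 1 from the one match (1 total).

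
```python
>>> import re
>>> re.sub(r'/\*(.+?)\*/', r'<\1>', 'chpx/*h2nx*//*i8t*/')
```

'chpx<h2nx><i8t>'

Lazy quantifiers expand one character at a time until the remainder of the pattern can match.
`\1` in the replacement pulls in group 1's text for each match.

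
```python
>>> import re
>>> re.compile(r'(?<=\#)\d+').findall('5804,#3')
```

Lookahead/lookbehind check context without consuming it, so the matched span excludes the asserted characters.
Matches: at [6:7] → '3'.
Since nothing is captured, `findall` lists the 1 matched substring directly.

['3']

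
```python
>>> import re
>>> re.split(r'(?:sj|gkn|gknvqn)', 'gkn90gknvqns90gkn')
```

Alternation isn't longest-match — the leftmost alternative that fits at this position is chosen.
The string is cut at each match, leaving 4 pieces.

['', '90', 'vqns90', '']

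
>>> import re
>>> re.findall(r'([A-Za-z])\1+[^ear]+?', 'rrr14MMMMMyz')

`\1` is not a pattern — it's the concrete string captured by group 1, re-applied verbatim.
Scanning left to right: at [0:4] match 'rrr1', group 1 = 'r'; at [5:11] match 'MMMMMy', group 1 = 'M'.
One capturing group, so `findall` returns just the captured substring from each match — 2 in all.

['r', 'M']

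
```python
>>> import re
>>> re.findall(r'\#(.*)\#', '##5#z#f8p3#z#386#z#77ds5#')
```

Scanning left to right: at [0:25] match '##5#z#f8p3#z#386#z#77ds5#', group 1 = '#5#z#f8p3#z#386#z#77ds5'.
`findall` collects group 1 from the one match (1 total).

['#5#z#f8p3#z#386#z#77ds5']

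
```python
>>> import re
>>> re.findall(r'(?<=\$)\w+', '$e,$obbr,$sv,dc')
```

['e', 'obbr', 'sv']

The positive lookaround only admits positions where the adjacent text matches; those characters stay outside the span.
Matches: at [1:2] → 'e'; at [4:8] → 'obbr'; at [10:12] → 'sv'.
No capturing groups, so `findall` returns the 3 full match strings.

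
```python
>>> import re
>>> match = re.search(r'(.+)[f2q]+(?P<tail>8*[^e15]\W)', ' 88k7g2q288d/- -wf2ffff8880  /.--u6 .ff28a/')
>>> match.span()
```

The match spans [0:43] → ' 88k7g2q288d/- -wf2ffff8880  /.--u6 .ff28a/'.

(0, 43)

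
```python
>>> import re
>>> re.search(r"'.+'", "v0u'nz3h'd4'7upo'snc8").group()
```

The match spans [3:17] → "'nz3h'd4'7upo'".

"'nz3h'd4'7upo'"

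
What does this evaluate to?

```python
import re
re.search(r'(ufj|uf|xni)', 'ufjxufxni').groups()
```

('ufj',)

The match spans [0:3] → 'ufj'.
Captured: group 1 = 'ufj'.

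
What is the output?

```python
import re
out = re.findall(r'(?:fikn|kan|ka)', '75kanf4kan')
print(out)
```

['kan', 'kan']

The regex engine tests alternatives in the order written; an earlier branch that matches wins even if a later one would match more.
With no groups in the pattern, `findall` gives back each whole match — 2 here.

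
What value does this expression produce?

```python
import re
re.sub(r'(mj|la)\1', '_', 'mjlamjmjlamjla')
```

The backreference `\1` re-matches whatever the first group consumed, character for character.
Every occurrence is swapped for '_'.

'mjla_lamjla'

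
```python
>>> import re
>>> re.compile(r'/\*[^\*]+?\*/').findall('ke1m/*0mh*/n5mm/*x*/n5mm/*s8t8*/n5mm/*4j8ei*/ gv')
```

No capturing groups, so `findall` returns the 4 full match strings.

['/*0mh*/', '/*x*/', '/*s8t8*/', '/*4j8ei*/']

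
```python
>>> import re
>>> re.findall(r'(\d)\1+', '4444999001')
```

`\1` is not a pattern — it's the concrete string captured by group 1, re-applied verbatim.
Walking the string: at [0:4] match '4444', group 1 = '4'; at [4:7] match '999', group 1 = '9'; at [7:9] match '00', group 1 = '0'.
One capturing group, so `findall` returns just the captured substring from each match — 3 in all.

['4', '9', '0']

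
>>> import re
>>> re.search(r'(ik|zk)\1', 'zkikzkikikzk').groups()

A backreference is literal: `\1` must see the identical characters the first group matched.
`re.search` tries every starting position until one works.
The match spans [6:10] → 'ikik'.
Captured: group 1 = 'ik'.

('ik',)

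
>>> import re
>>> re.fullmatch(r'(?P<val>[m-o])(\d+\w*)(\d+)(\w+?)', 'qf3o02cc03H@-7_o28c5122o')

This matches a character in [m-o] (captured as 'val'); then one or more of a digit, then zero or more of a word character (captured); then one or more of a digit (captured); then one or more of a word character (lazy) (captured).
`re.fullmatch` is like wrapping the pattern in `^…$` (in single-line mode).
Here the string isn't matched end-to-end, so the call returns None.

None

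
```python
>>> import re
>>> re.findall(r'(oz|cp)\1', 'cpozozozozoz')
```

`\1` has to match the exact text group 1 already captured.
Walking the string: at [2:6] match 'ozoz', group 1 = 'oz'; at [6:10] match 'ozoz', group 1 = 'oz'.
With a single group, `findall` returns only what that group captured — 2 items.

['oz', 'oz']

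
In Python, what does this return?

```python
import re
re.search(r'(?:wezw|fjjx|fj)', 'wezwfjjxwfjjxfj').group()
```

'wezw'

`search` walks the string left to right and returns the first match it finds.
The match spans [0:4] → 'wezw'.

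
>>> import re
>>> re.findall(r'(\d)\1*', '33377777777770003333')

['3', '7', '0', '3']

After group 1 captures some text, `\1` only succeeds where that same text appears again.
Matches: at [0:3] match '333', group 1 = '3'; at [3:13] match '7777777777', group 1 = '7'; at [13:16] match '000', group 1 = '0'; at [16:20] match '3333', group 1 = '3'.
With a single group, `findall` returns only what that group captured — 4 items.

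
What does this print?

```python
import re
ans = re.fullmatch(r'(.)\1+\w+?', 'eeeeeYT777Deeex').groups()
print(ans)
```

The match spans [0:15] → 'eeeeeYT777Deeex'.
Captured: group 1 = 'e'.

('e',)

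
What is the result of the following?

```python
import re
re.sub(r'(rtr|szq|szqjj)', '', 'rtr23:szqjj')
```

Branches in `(...|...)` are attempted left-to-right; the first branch that allows the whole pattern to succeed is taken.
Matches: at [0:3] → 'rtr'; at [6:9] → 'szq'.
`sub` substitutes '' at each match site.

'23:jj'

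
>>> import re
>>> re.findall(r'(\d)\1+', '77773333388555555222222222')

['7', '3', '8', '5', '2']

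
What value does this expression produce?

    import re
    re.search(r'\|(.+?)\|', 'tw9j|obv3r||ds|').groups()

('obv3r',)

The match spans [4:11] → '|obv3r|'.
Captured: group 1 = 'obv3r'.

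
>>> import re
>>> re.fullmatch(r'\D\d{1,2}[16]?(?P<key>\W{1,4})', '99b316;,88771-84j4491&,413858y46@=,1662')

This matches a non-digit, then 1 to 2 of a digit, then optionally one of [16]; then 1 to 4 of a non-word character (captured as 'key').
`re.fullmatch` requires the pattern to consume the entire string.
Here there's no way to consume every character, so the call returns None.

None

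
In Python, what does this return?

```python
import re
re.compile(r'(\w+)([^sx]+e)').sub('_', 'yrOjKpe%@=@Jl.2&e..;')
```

This matches one or more of a word character (captured); then one or more of any character except [sx], then the literal 'e' (captured).
Every occurrence is swapped for '_'.

'_..;'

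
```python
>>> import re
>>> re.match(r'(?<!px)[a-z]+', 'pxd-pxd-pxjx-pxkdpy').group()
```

`re.match` won't scan ahead — the pattern has to work from the very first character.
The match spans [0:3] → 'pxd'.

'pxd'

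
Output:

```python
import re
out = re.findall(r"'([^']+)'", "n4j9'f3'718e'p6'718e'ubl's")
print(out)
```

`findall` collects group 1 from each match (3 total).

['f3', 'p6', 'ubl']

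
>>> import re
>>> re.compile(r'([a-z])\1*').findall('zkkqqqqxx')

['z', 'k', 'q', 'x']

The backreference `\1` re-matches whatever the first group consumed, character for character.
Walking the string: at [0:1] match 'z', group 1 = 'z'; at [1:3] match 'kk', group 1 = 'k'; at [3:7] match 'qqqq', group 1 = 'q'; at [7:9] match 'xx', group 1 = 'x'.
`findall` collects group 1 from each match (4 total).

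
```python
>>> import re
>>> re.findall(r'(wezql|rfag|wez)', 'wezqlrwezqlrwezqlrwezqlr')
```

Alternation isn't longest-match — the leftmost alternative that fits at this position is chosen.
Walking the string: at [0:5] match 'wezql', group 1 = 'wezql'; at [6:11] match 'wezql', group 1 = 'wezql'; at [12:17] match 'wezql', group 1 = 'wezql'; at [18:23] match 'wezql', group 1 = 'wezql'.
One capturing group, so `findall` returns just the captured substring from each match — 4 in all.

['wezql', 'wezql', 'wezql', 'wezql']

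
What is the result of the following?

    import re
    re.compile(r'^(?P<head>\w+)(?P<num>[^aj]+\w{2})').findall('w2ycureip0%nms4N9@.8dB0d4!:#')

Pattern: anchored at the start of the string; then one or more of a word character (captured as 'head'); then one or more of any character except [aj], then exactly 2 of a word character (captured as 'num').
Scanning left to right: at [0:25] match 'w2ycureip0%nms4N9@.8dB0d4', groups = ('w2ycureip0', '%nms4N9@.8dB0d4').
`findall` packs the 2 group values into a tuple for every match.

[('w2ycureip0', '%nms4N9@.8dB0d4')]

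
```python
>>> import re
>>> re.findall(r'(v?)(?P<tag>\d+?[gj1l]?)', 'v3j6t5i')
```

[('v', '3j'), ('', '6'), ('', '5')]

Multiple groups make `findall` return tuples — one 2-tuple for each match.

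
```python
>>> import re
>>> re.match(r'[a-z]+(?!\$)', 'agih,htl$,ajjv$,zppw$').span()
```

A negative assertion filters positions out without eating any characters.
`match` is anchored at position 0; if the pattern doesn't fit there, it returns None.
The match spans [0:4] → 'agih'.

(0, 4)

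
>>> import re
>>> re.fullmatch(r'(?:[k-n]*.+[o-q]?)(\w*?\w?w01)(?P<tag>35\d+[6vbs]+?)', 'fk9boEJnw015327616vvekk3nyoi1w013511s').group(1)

'w01'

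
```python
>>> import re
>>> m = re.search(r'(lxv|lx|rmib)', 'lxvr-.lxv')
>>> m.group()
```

'lxv'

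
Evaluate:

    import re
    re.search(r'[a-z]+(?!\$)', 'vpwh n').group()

'vpwh'

A negative assertion filters positions out without eating any characters.
The match spans [0:4] → 'vpwh'.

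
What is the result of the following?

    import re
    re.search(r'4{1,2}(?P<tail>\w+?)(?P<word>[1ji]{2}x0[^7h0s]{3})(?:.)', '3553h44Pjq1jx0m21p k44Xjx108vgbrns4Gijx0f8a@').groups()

('Pjq', '1jx0m21')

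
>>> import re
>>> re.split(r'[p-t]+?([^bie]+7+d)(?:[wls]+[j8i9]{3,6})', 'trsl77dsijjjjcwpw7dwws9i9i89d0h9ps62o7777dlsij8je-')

['', 'rsl77d', 'cw', 'w7d', 'd0h9', 's62o7777d', 'e-']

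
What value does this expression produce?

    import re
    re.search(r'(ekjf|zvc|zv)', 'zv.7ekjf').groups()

`search` walks the string left to right and returns the first match it finds.
The match spans [0:2] → 'zv'.
Captured: group 1 = 'zv'.

('zv',)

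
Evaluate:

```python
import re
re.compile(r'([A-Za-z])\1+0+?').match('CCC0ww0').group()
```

A backreference is literal: `\1` must see the identical characters the first group matched.
With `match`, the pattern is implicitly anchored at the beginning.
The match spans [0:4] → 'CCC0'.
Captured: group 1 = 'C'.

'CCC0'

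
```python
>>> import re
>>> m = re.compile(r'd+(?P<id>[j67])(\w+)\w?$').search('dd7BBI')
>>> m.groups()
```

The pattern matches one or more of a literal 'd'; then one of [j67] (captured as 'id'); then one or more of a word character (captured); then optionally a word character; then anchored at the end.
Unlike `match`, `search` isn't anchored — it looks for the pattern anywhere in the string.
The match spans [0:6] → 'dd7BBI'.
Captured: group 1 = '7', group 2 = 'BBI'.

('7', 'BBI')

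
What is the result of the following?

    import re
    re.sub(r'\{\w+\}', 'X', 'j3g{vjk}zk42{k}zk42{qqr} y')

'j3gXzk42Xzk42X y'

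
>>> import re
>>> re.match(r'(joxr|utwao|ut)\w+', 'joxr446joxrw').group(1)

`re.match` only tries the pattern at the start of the string.
The match spans [0:12] → 'joxr446joxrw'.
Captured: group 1 = 'joxr'.

'joxr'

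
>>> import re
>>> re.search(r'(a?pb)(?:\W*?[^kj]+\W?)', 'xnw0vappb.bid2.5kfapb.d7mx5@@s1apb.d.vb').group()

'pb.bid2.5'

This matches optionally the literal 'a', then the literal 'pb' (captured); then zero or more of a non-word character (lazy), then one or more of any character except [kj], then optionally a non-word character (non-capturing group).
`re.search` scans for the first position where the pattern succeeds.
The match spans [7:16] → 'pb.bid2.5'.
Captured: group 1 = 'pb'.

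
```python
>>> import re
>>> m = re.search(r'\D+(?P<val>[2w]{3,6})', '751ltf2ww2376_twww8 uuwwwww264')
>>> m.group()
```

The pattern matches one or more of a non-digit; then 3 to 6 of one of [2w] (captured as 'val').
The match spans [3:10] → 'ltf2ww2'.

'ltf2ww2'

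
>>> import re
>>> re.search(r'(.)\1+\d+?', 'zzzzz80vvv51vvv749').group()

`\1` has to match the exact text group 1 already captured.
`re.search` tries every starting position until one works.
The match spans [0:6] → 'zzzzz8'.
Captured: group 1 = 'z'.

'zzzzz8'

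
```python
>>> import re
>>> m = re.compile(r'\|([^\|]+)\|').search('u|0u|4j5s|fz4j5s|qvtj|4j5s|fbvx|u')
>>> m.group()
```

'|0u|'

The match spans [1:5] → '|0u|'.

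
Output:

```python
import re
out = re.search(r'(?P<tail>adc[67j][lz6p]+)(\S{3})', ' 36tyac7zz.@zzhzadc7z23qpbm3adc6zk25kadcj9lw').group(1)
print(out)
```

adc7z

The match spans [16:24] → 'adc7z23q'.
Captured: group 1 = 'adc7z', group 2 = '23q'.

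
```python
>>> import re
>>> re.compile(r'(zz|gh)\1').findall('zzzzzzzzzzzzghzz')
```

`\1` is not a pattern — it's the concrete string captured by group 1, re-applied verbatim.
Because there's exactly one group, `findall` drops the full match and keeps group 1 from each hit.

['zz', 'zz', 'zz']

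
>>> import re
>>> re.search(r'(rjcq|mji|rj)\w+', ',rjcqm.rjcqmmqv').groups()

The regex engine tests alternatives in the order written; an earlier branch that matches wins even if a later one would match more.
`re.search` tries every starting position until one works.
The match spans [1:6] → 'rjcqm'.
Captured: group 1 = 'rjcq'.

('rjcq',)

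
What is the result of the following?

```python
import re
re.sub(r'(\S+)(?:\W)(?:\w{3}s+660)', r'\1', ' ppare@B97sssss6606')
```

' ppare6'

Each match is replaced using the text its own group 1 captured.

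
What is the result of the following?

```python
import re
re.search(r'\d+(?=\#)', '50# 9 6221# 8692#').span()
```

The positive lookaround only admits positions where the adjacent text matches; those characters stay outside the span.
`search` walks the string left to right and returns the first match it finds.
The match spans [0:2] → '50'.

(0, 2)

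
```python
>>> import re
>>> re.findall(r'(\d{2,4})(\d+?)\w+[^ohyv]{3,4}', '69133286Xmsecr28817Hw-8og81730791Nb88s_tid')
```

[('6913', '3'), ('8173', '0')]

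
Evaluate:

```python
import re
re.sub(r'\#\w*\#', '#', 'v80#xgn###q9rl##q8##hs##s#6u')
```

'v80##q9rl#q8#hs#s#6u'

Matches: at [3:8] → '#xgn#'; at [8:10] → '##'; at [14:16] → '##'; at [18:20] → '##'; at [22:24] → '##'.
Each match is replaced by '#'.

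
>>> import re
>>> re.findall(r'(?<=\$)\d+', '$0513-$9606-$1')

['0513', '9606', '1']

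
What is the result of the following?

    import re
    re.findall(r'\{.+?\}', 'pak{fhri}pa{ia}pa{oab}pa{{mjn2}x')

['{fhri}', '{ia}', '{oab}', '{{mjn2}']

Because the quantifier is non-greedy, it stops expanding at the earliest point where the rest of the pattern can succeed.
Since nothing is captured, `findall` lists the 4 matched substrings directly.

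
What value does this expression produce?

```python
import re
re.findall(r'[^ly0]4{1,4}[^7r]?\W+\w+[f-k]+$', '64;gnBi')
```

This matches any character except [ly0], then 1 to 4 of a literal '4', then optionally any character except [7r]; then one or more of a non-word character; then one or more of a word character, then one or more of a character in [f-k]; then anchored at the end.
`findall` yields the raw match text (1 of them) because the pattern has no groups.

['64;gnBi']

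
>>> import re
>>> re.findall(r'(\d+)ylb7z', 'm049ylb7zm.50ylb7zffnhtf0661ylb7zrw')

Pattern: one or more of a digit (captured); then the literal 'ylb', then the literal '7z'.
Walking the string: at [1:9] match '049ylb7z', group 1 = '049'; at [11:18] match '50ylb7z', group 1 = '50'; at [24:33] match '0661ylb7z', group 1 = '0661'.
With a single group, `findall` returns only what that group captured — 3 items.

['049', '50', '0661']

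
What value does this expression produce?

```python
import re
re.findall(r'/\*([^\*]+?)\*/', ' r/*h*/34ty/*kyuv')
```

`findall` collects group 1 from the one match (1 total).

['h']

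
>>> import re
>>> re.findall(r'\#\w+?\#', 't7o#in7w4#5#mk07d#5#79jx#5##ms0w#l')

['#in7w4#', '#mk07d#', '#79jx#', '#ms0w#']

Matches: at [3:10] → '#in7w4#'; at [11:18] → '#mk07d#'; at [19:25] → '#79jx#'; at [27:33] → '#ms0w#'.
With no groups in the pattern, `findall` gives back each whole match — 4 here.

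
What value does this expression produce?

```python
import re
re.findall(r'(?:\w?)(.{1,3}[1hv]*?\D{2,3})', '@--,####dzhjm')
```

This matches optionally a word character (non-capturing group); then 1 to 3 of any character, then zero or more of one of [1hv] (lazy), then 2 to 3 of a non-digit (captured).
Walking the string: at [0:6] match '@--,##', group 1 = '@--,##'; at [6:12] match '##dzhj', group 1 = '##dzhj'.
`findall` collects group 1 from each match (2 total).

['@--,##', '##dzhj']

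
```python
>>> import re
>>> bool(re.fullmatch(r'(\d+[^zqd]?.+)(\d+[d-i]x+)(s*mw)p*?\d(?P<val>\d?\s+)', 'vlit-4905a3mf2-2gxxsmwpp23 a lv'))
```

For `fullmatch`, every character of the input must be accounted for by the pattern.
Here the string isn't matched end-to-end, so the call returns None, and `bool(None)` is False.

False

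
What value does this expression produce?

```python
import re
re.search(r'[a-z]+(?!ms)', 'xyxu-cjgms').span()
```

(0, 4)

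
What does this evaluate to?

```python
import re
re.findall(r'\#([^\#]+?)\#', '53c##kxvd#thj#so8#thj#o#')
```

['kxvd', 'so8', 'o']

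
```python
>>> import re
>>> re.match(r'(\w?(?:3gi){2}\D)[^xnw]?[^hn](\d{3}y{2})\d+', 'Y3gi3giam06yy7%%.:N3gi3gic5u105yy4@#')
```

With `match`, the pattern is implicitly anchored at the beginning.
Here the string doesn't start with a match, so the call returns None.

None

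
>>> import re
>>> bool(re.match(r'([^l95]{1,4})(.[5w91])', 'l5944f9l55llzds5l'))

This matches 1 to 4 of any character except [l95] (captured); then any character, then one of [5w91] (captured).
With `match`, the pattern is implicitly anchored at the beginning.
Here position 0 doesn't satisfy it, so the call returns None, and `bool(None)` is False.

False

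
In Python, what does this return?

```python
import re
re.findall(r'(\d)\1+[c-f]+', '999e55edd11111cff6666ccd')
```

['9', '5', '1', '6']

`\1` has to match the exact text group 1 already captured.
Matches: at [0:4] match '999e', group 1 = '9'; at [4:9] match '55edd', group 1 = '5'; at [9:17] match '11111cff', group 1 = '1'; at [17:24] match '6666ccd', group 1 = '6'.
One capturing group, so `findall` returns just the captured substring from each match — 4 in all.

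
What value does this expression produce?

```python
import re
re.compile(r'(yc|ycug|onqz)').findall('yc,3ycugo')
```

Alternation isn't longest-match — the leftmost alternative that fits at this position is chosen.
Matches: at [0:2] match 'yc', group 1 = 'yc'; at [4:6] match 'yc', group 1 = 'yc'.
One capturing group, so `findall` returns just the captured substring from each match — 2 in all.

['yc', 'yc']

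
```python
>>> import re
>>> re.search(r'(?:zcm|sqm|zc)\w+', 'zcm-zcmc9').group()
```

'zcm'

The match spans [0:3] → 'zcm'.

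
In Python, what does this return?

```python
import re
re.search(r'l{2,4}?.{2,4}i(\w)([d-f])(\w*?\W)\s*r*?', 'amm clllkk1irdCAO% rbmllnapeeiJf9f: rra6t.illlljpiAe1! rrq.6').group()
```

'lllkk1irdCAO% '

The pattern matches 2 to 4 of the literal 'l' (lazy), then 2 to 4 of any character, then a literal 'i'; then a word character (captured); then a character in [d-f] (captured); then zero or more of a word character (lazy), then a non-word character (captured); then zero or more of whitespace, then zero or more of the literal 'r' (lazy).
Because the quantifier is non-greedy, it stops expanding at the earliest point where the rest of the pattern can succeed.
`re.search` scans for the first position where the pattern succeeds.
The match spans [5:19] → 'lllkk1irdCAO% '.
Captured: group 1 = 'r', group 2 = 'd', group 3 = 'CAO%'.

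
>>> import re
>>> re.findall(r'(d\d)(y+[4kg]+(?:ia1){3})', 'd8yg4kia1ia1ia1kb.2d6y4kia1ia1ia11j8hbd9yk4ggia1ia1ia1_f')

The pattern matches a literal 'd', then a digit (captured); then one or more of a literal 'y', then one or more of one of [4kg], then the literal 'ia1' repeated 3 times (captured).
Walking the string: at [0:15] match 'd8yg4kia1ia1ia1', groups = ('d8', 'yg4kia1ia1ia1'); at [19:33] match 'd6y4kia1ia1ia1', groups = ('d6', 'y4kia1ia1ia1'); at [38:54] match 'd9yk4ggia1ia1ia1', groups = ('d9', 'yk4ggia1ia1ia1').
2 groups means each result is a tuple of 2 captured strings — 3 here.

[('d8', 'yg4kia1ia1ia1'), ('d6', 'y4kia1ia1ia1'), ('d9', 'yk4ggia1ia1ia1')]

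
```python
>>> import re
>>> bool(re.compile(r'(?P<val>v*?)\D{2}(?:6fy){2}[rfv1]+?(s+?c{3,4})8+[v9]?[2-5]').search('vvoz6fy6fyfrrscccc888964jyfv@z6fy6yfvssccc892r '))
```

False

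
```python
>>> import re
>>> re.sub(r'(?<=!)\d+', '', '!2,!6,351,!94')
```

'!,!,351,!'

Lookahead/lookbehind check context without consuming it, so the matched span excludes the asserted characters.
Matches: at [1:2] → '2'; at [4:5] → '6'; at [11:13] → '94'.
Each match is replaced by ''.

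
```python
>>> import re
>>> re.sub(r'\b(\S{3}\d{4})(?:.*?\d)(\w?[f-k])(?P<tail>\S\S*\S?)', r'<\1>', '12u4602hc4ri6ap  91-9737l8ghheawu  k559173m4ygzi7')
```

The `?` after the quantifier makes it lazy — it takes as little as possible before letting the rest of the pattern try.
The replacement refers to a captured group, so each match is rewritten using its own captured text.

'<12u4602>  <91-9737>  <k559173>'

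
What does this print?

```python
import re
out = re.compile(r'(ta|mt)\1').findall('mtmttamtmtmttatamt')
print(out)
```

['mt', 'mt', 'ta']

After group 1 captures some text, `\1` only succeeds where that same text appears again.
`findall` collects group 1 from each match (3 total).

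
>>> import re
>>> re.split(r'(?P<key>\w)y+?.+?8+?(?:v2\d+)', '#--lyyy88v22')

The pattern matches a word character (captured as 'key'); then one or more of a literal 'y' (lazy), then one or more of any character (lazy), then one or more of the literal '8' (lazy); then the literal 'v2', then one or more of a digit (non-capturing group).
Matches to split on: at [3:12] → 'lyyy88v22'.
The group in the pattern means `split` returns the separators' captures alongside the pieces.

['#--', 'l', '']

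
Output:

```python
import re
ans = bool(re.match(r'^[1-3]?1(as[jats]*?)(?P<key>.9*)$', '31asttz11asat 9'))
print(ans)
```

False

This matches anchored at the start of the string; then optionally a character in [1-3], then a literal '1'; then the literal 'as', then zero or more of one of [jats] (lazy) (captured); then any character, then zero or more of a literal '9' (captured as 'key'); then anchored at the end.
`re.match` won't scan ahead — the pattern has to work from the very first character.
Here the string doesn't start with a match, so the call returns None, and `bool(None)` is False.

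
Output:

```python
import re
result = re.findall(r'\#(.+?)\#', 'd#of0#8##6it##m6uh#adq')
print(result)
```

['of0', '#6it', 'm6uh']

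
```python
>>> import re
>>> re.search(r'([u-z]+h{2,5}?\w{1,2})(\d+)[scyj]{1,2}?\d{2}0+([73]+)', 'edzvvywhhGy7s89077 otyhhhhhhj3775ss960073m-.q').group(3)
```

Pattern: one or more of a character in [u-z], then 2 to 5 of a literal 'h' (lazy), then 1 to 2 of a word character (captured); then one or more of a digit (captured); then 1 to 2 of one of [scyj] (lazy), then exactly 2 of a digit, then one or more of a literal '0'; then one or more of one of [73] (captured).
Unlike `match`, `search` isn't anchored — it looks for the pattern anywhere in the string.
The match spans [2:18] → 'zvvywhhGy7s89077'.
Captured: group 1 = 'zvvywhhGy', group 2 = '7', group 3 = '77'.

'77'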